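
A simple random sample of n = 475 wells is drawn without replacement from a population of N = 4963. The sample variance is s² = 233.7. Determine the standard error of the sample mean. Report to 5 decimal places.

0.66702

Under SRS without replacement, Var(ȳ) = (1 − f)·s²/n with f = n/N = 475/4963 = 0.09570824.
Var(ȳ) = (1 − 0.09570824)·233.7/475 = 0.90429176·0.492 = 0.44491155.
SE(ȳ) = √(0.44491155) = 0.66702.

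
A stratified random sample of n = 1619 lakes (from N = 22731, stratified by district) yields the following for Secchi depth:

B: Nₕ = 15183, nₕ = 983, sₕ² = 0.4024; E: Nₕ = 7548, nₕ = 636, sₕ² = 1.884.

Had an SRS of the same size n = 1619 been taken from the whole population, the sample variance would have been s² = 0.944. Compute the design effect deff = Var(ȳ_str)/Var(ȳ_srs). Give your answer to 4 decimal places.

0.8677

Var(ȳ_str) = Σ Wₕ²(1−fₕ)sₕ²/nₕ with Wₕ = Nₕ/22731:
  B: (15183/22731)²·(1−983/15183)·0.4024/983 = 1.7081001 × 10^-4
  E: (7548/22731)²·(1−636/7548)·1.884/636 = 2.9910407 × 10^-4
  → Var(ȳ_str) = 4.6991408 × 10^-4.
Var(ȳ_srs) = (1 − 1619/22731)·0.944/1619 = 5.4154678 × 10^-4.
deff = (4.6991408 × 10^-4) / (5.4154678 × 10^-4) = 0.8677.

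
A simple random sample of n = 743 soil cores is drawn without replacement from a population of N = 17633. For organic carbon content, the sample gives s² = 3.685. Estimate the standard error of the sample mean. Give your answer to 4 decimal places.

Under SRS without replacement, Var(ȳ) = (1 − f)·s²/n with f = n/N = 743/17633 = 0.04213690.
Var(ȳ) = (1 − 0.04213690)·3.685/743 = 0.95786310·0.0049596231 = 0.00475064.
SE(ȳ) = √(0.00475064) = 0.0689.

0.0689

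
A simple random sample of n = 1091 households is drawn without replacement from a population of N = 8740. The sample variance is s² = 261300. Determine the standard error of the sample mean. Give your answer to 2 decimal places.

Under SRS without replacement, Var(ȳ) = (1 − f)·s²/n with f = n/N = 1091/8740 = 0.12482838.
Var(ȳ) = (1 − 0.12482838)·261300/1091 = 0.87517162·239.50504 = 209.60802.
SE(ȳ) = √(209.60802) = 14.48.

14.48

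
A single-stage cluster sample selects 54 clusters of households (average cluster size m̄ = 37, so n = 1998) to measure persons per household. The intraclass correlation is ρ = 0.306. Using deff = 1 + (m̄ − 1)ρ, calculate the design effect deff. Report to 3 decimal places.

12.016

deff = 1 + (37 − 1)·0.306 = 1 + 11.016 = 12.016.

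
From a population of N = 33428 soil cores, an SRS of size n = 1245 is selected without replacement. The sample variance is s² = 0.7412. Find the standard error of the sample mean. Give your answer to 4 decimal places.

Under SRS without replacement, Var(ȳ) = (1 − f)·s²/n with f = n/N = 1245/33428 = 0.03724423.
Var(ȳ) = (1 − 0.03724423)·0.7412/1245 = 0.96275577·5.9534137 × 10^-4 = 5.7316834 × 10^-4.
SE(ȳ) = √(5.7316834 × 10^-4) = 0.0239.

0.0239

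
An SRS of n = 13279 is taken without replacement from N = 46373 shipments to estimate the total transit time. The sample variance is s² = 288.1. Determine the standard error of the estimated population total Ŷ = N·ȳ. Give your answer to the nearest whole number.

5770

Var(Ŷ) = N²·Var(ȳ) = N²·(1 − n/N)·s²/n.
f = 13279/46373 = 0.28635197; Var(ȳ) = 0.71364803·288.1/13279 = 0.015483244.
Var(Ŷ) = 46373² · 0.015483244 = 3.3296021 × 10^7.
SE(Ŷ) = √(3.3296021 × 10^7) = 5770.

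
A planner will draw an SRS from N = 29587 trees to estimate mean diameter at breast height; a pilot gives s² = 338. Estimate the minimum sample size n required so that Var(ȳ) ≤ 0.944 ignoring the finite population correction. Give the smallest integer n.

359

Without fpc, n₀ = s²/D = 338/0.944 = 358.0508.
Rounding up, n = 359.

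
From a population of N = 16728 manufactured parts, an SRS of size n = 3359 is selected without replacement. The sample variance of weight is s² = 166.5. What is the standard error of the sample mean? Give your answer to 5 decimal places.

0.19904

Under SRS without replacement, Var(ȳ) = (1 − f)·s²/n with f = n/N = 3359/16728 = 0.20080105.
Var(ȳ) = (1 − 0.20080105)·166.5/3359 = 0.79919895·0.049568324 = 0.039614952.
SE(ȳ) = √(0.039614952) = 0.19904.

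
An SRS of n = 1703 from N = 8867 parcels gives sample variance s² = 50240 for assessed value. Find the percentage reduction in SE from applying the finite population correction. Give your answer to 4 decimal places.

10.1145

f = n/N = 1703/8867 = 0.19206045.
SE_no-fpc = √(s²/n) = 5.4314713; SE_fpc = √((1−f)s²/n) = 4.8821029.
Ratio = √(1−f) = 0.89885458. Reduction = 100·(1 − 0.89885458) = 10.1145%.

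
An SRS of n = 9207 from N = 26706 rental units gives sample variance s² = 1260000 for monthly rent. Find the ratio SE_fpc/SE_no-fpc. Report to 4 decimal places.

f = n/N = 9207/26706 = 0.34475399.
SE_no-fpc = √(s²/n) = 11.698393; SE_fpc = √((1−f)s²/n) = 9.4695293.
Ratio = √(1−f) = 0.80947268.

0.8095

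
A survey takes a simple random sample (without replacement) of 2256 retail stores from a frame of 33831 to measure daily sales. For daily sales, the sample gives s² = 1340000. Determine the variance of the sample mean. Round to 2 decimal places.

554.36

Under SRS without replacement, Var(ȳ) = (1 − f)·s²/n with f = n/N = 2256/33831 = 0.06668440.
Var(ȳ) = (1 − 0.06668440)·1340000/2256 = 0.93331560·593.97163 = 554.36299.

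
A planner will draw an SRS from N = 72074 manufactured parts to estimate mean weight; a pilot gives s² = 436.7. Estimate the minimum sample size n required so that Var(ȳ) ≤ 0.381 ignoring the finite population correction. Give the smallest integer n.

1147

Without fpc, n₀ = s²/D = 436.7/0.381 = 1146.1942.
Rounding up, n = 1147.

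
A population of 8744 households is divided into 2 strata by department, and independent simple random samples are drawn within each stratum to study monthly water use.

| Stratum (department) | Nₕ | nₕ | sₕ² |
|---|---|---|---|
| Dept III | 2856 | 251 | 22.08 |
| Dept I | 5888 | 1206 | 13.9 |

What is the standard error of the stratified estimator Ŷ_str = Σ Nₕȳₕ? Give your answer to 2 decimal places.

986.01

Var(Ŷ_str) = Σₕ Nₕ²(1 − fₕ)sₕ²/nₕ.
Dept III: 2856²·(1 − 251/2856)·22.08/251 = 654472.31.
Dept I: 5888²·(1 − 1206/5888)·13.9/1206 = 317736.2.
Sum = 972208.51.
SE = √(972208.51) = 986.01.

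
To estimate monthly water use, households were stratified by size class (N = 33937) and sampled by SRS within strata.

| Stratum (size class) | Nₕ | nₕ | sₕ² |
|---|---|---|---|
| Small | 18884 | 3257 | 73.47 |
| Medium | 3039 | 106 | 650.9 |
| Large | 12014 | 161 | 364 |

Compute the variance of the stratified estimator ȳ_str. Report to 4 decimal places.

Var(ȳ_str) = Σₕ Wₕ²(1 − fₕ)sₕ²/nₕ with Wₕ = Nₕ/N, N = 33937.
Small: Wₕ = 0.55644282; term = 0.55644282²·(1 − 0.17247405)·73.47/3257 = 0.005779829.
Medium: Wₕ = 0.08954828; term = 0.08954828²·(1 − 0.03487989)·650.9/106 = 0.047523046.
Large: Wₕ = 0.35400890; term = 0.35400890²·(1 − 0.01340103)·364/161 = 0.27954036.
Sum = 0.33284324.

0.3328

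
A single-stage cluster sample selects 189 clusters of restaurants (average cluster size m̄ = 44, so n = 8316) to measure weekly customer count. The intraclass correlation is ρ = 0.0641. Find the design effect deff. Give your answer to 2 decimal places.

deff = 1 + (44 − 1)·0.0641 = 1 + 2.7563 = 3.7563.

3.76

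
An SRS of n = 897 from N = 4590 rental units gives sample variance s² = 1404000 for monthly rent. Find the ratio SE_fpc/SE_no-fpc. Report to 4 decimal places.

0.8970

f = n/N = 897/4590 = 0.19542484.
SE_no-fpc = √(s²/n) = 39.562828; SE_fpc = √((1−f)s²/n) = 35.487111.
Ratio = √(1−f) = 0.89698114.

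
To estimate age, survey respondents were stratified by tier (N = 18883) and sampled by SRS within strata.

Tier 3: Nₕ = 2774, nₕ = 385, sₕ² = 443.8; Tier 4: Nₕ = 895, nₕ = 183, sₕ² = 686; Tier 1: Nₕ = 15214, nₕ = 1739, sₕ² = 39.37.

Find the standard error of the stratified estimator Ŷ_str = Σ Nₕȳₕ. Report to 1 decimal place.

3830.1

Var(Ŷ_str) = Σₕ Nₕ²(1 − fₕ)sₕ²/nₕ.
Tier 3: 2774²·(1 − 385/2774)·443.8/385 = 7.6392228 × 10^6.
Tier 4: 895²·(1 − 183/895)·686/183 = 2.3887795 × 10^6.
Tier 1: 15214²·(1 − 1739/15214)·39.37/1739 = 4.6412827 × 10^6.
Sum = 1.4669285 × 10^7.
SE = √(1.4669285 × 10^7) = 3830.1.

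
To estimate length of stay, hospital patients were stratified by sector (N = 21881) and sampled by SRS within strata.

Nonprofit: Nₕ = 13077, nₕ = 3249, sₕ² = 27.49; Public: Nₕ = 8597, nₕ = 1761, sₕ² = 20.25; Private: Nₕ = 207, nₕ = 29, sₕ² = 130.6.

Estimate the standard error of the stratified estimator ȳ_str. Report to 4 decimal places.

0.0635

Var(ȳ_str) = Σₕ Wₕ²(1 − fₕ)sₕ²/nₕ with Wₕ = Nₕ/N, N = 21881.
Nonprofit: Wₕ = 0.59764179; term = 0.59764179²·(1 − 0.24845148)·27.49/3249 = 0.0022712449.
Public: Wₕ = 0.39289795; term = 0.39289795²·(1 − 0.20483890)·20.25/1761 = 0.0014114982.
Private: Wₕ = 0.00946026; term = 0.00946026²·(1 − 0.14009662)·130.6/29 = 3.4657816 × 10^-4.
Sum = 0.0040293213.
SE = √(0.0040293213) = 0.0635.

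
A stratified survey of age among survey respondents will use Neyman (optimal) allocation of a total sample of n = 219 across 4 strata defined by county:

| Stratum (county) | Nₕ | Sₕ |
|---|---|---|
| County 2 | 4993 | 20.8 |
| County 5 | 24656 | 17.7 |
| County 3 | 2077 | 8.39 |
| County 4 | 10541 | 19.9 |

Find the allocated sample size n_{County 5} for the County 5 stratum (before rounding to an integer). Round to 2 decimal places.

124.53

Neyman allocation: nₕ = n·NₕSₕ / Σⱼ NⱼSⱼ.
Σ NⱼSⱼ = 4993·20.8 + 24656·17.7 + 2077·8.39 + 10541·19.9 = 767457.53.
n_{County 5} = 219·24656·17.7 / 767457.53 = 124.53.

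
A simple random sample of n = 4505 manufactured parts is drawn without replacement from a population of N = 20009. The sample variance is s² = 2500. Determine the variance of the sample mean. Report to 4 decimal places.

Under SRS without replacement, Var(ȳ) = (1 − f)·s²/n with f = n/N = 4505/20009 = 0.22514868.
Var(ȳ) = (1 − 0.22514868)·2500/4505 = 0.77485132·0.55493896 = 0.42999518.

0.4300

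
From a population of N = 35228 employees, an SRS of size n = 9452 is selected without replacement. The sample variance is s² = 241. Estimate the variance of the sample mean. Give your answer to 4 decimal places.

Under SRS without replacement, Var(ȳ) = (1 − f)·s²/n with f = n/N = 9452/35228 = 0.26830930.
Var(ȳ) = (1 − 0.26830930)·241/9452 = 0.73169070·0.025497249 = 0.0186561.

0.0187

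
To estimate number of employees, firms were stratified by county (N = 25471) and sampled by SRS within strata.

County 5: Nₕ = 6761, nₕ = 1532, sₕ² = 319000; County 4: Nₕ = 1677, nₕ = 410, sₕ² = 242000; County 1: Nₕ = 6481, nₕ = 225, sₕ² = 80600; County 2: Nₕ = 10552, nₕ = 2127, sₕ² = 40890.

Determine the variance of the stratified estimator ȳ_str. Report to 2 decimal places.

38.30

Var(ȳ_str) = Σₕ Wₕ²(1 − fₕ)sₕ²/nₕ with Wₕ = Nₕ/N, N = 25471.
County 5: Wₕ = 0.26543913; term = 0.26543913²·(1 − 0.22659370)·319000/1532 = 11.346698.
County 4: Wₕ = 0.06583958; term = 0.06583958²·(1 − 0.24448420)·242000/410 = 1.9330772.
County 1: Wₕ = 0.25444623; term = 0.25444623²·(1 − 0.03471686)·80600/225 = 22.387175.
County 2: Wₕ = 0.41427506; term = 0.41427506²·(1 − 0.20157316)·40890/2127 = 2.6342823.
Sum = 38.301233.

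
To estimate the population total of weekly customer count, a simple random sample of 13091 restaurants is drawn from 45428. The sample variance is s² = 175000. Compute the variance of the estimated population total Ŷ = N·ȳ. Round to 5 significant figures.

Var(Ŷ) = N²·Var(ȳ) = N²·(1 − n/N)·s²/n.
f = 13091/45428 = 0.28817029; Var(ȳ) = 0.71182971·175000/13091 = 9.515713.
Var(Ŷ) = 45428² · 9.515713 = 1.9637607 × 10^10.

1.9638 × 10^10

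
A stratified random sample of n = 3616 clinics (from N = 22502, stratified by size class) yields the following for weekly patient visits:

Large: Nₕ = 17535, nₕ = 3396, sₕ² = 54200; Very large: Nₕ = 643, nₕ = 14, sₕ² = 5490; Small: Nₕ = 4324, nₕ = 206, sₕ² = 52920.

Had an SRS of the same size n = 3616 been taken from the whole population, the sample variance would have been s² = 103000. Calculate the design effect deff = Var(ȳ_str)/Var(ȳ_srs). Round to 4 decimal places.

Var(ȳ_str) = Σ Wₕ²(1−fₕ)sₕ²/nₕ with Wₕ = Nₕ/22502:
  Large: (17535/22502)²·(1−3396/17535)·54200/3396 = 7.8147273
  Very large: (643/22502)²·(1−14/643)·5490/14 = 0.31323024
  Small: (4324/22502)²·(1−206/4324)·52920/206 = 9.0340482
  → Var(ȳ_str) = 17.162006.
Var(ȳ_srs) = (1 − 3616/22502)·103000/3616 = 23.907142.
deff = 17.162006 / 23.907142 = 0.7179.

0.7179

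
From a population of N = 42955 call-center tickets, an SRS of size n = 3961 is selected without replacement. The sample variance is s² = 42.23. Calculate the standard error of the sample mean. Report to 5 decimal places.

0.09838

Under SRS without replacement, Var(ȳ) = (1 − f)·s²/n with f = n/N = 3961/42955 = 0.09221278.
Var(ȳ) = (1 − 0.09221278)·42.23/3961 = 0.90778722·0.010661449 = 0.0096783273.
SE(ȳ) = √(0.0096783273) = 0.09838.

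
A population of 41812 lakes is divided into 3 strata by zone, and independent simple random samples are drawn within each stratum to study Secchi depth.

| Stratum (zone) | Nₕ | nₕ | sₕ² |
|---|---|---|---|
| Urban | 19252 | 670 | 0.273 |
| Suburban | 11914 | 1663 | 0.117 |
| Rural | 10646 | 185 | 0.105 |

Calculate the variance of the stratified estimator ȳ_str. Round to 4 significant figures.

Var(ȳ_str) = Σₕ Wₕ²(1 − fₕ)sₕ²/nₕ with Wₕ = Nₕ/N, N = 41812.
Urban: Wₕ = 0.46044198; term = 0.46044198²·(1 − 0.03480158)·0.273/670 = 8.3378537 × 10^-5.
Suburban: Wₕ = 0.28494212; term = 0.28494212²·(1 − 0.13958368)·0.117/1663 = 4.9149099 × 10^-6.
Rural: Wₕ = 0.25461590; term = 0.25461590²·(1 − 0.01737742)·0.105/185 = 3.6155582 × 10^-5.
Sum = 1.2444903 × 10^-4.

1.244 × 10^-4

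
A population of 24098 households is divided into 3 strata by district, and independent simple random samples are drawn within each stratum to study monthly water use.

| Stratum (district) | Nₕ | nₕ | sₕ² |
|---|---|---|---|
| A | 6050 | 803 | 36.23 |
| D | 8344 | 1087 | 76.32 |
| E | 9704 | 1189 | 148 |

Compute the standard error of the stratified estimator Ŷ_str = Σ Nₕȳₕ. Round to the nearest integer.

Var(Ŷ_str) = Σₕ Nₕ²(1 − fₕ)sₕ²/nₕ.
A: 6050²·(1 − 803/6050)·36.23/803 = 1.4322513 × 10^6.
D: 8344²·(1 − 1087/8344)·76.32/1087 = 4.2514809 × 10^6.
E: 9704²·(1 − 1189/9704)·148/1189 = 1.0285261 × 10^7.
Sum = 1.5968993 × 10^7.
SE = √(1.5968993 × 10^7) = 3996.

3996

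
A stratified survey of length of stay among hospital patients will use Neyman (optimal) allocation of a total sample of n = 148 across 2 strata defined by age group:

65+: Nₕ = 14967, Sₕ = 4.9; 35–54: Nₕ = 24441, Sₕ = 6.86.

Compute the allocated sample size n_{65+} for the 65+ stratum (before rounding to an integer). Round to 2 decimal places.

Neyman allocation: nₕ = n·NₕSₕ / Σⱼ NⱼSⱼ.
Σ NⱼSⱼ = 14967·4.9 + 24441·6.86 = 241003.56.
n_{65+} = 148·14967·4.9 / 241003.56 = 45.04.

45.04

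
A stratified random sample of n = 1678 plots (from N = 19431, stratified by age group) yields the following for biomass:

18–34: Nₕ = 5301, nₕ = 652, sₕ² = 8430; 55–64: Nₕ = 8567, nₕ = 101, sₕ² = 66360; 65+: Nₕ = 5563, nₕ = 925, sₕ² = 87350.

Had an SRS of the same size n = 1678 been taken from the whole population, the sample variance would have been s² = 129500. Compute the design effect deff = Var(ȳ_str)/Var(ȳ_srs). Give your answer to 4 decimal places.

Var(ȳ_str) = Σ Wₕ²(1−fₕ)sₕ²/nₕ with Wₕ = Nₕ/19431:
  18–34: (5301/19431)²·(1−652/5301)·8430/652 = 0.84393117
  55–64: (8567/19431)²·(1−101/8567)·66360/101 = 126.21231
  65+: (5563/19431)²·(1−925/5563)·87350/925 = 6.4531339
  → Var(ȳ_str) = 133.50938.
Var(ȳ_srs) = (1 − 1678/19431)·129500/1678 = 70.5106.
deff = 133.50938 / 70.5106 = 1.8935.

1.8935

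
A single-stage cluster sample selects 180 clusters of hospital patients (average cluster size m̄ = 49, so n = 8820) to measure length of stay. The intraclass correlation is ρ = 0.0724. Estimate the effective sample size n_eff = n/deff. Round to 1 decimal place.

1970.9

deff = 1 + (49 − 1)·0.0724 = 1 + 3.4752 = 4.4752.
n_eff = 8820 / 4.4752 = 1970.9.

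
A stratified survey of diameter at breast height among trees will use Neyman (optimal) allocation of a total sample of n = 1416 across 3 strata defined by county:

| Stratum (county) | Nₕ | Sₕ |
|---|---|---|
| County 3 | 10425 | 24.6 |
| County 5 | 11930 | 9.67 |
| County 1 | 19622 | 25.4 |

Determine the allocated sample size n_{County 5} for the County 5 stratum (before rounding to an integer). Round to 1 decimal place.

187.7

Neyman allocation: nₕ = n·NₕSₕ / Σⱼ NⱼSⱼ.
Σ NⱼSⱼ = 10425·24.6 + 11930·9.67 + 19622·25.4 = 870216.9.
n_{County 5} = 1416·11930·9.67 / 870216.9 = 187.7.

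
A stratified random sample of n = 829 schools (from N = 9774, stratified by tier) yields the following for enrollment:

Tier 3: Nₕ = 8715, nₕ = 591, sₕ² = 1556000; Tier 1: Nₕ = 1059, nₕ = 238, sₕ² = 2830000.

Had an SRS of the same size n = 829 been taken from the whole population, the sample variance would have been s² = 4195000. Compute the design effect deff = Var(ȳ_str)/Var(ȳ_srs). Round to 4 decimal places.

Var(ȳ_str) = Σ Wₕ²(1−fₕ)sₕ²/nₕ with Wₕ = Nₕ/9774:
  Tier 3: (8715/9774)²·(1−591/8715)·1556000/591 = 1951.2582
  Tier 1: (1059/9774)²·(1−238/1059)·2830000/238 = 108.2191
  → Var(ȳ_str) = 2059.4773.
Var(ȳ_srs) = (1 − 829/9774)·4195000/829 = 4631.1137.
deff = 2059.4773 / 4631.1137 = 0.4447.

0.4447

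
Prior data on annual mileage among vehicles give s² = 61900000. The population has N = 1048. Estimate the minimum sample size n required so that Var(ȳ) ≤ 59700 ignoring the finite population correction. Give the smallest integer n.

1037

Without fpc, n₀ = s²/D = 61900000/59700 = 1036.8509.
Rounding up, n = 1037.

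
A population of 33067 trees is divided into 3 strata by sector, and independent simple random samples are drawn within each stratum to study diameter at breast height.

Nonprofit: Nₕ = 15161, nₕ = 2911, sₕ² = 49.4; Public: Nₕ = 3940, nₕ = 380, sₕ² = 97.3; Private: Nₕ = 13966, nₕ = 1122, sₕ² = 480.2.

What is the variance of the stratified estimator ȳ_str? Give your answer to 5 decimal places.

Var(ȳ_str) = Σₕ Wₕ²(1 − fₕ)sₕ²/nₕ with Wₕ = Nₕ/N, N = 33067.
Nonprofit: Wₕ = 0.45849336; term = 0.45849336²·(1 − 0.19200580)·49.4/2911 = 0.0028824321.
Public: Wₕ = 0.11915202; term = 0.11915202²·(1 − 0.09644670)·97.3/380 = 0.0032846256.
Private: Wₕ = 0.42235461; term = 0.42235461²·(1 − 0.08033796)·480.2/1122 = 0.070212113.
Sum = 0.076379171.

0.07638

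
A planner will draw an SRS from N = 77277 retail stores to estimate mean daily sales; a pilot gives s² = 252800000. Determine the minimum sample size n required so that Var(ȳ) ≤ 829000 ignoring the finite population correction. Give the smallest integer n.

305

Without fpc, n₀ = s²/D = 252800000/829000 = 304.9457.
Rounding up, n = 305.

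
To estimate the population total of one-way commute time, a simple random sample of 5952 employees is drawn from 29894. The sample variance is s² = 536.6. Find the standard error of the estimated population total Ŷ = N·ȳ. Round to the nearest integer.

8033

Var(Ŷ) = N²·Var(ȳ) = N²·(1 − n/N)·s²/n.
f = 5952/29894 = 0.19910350; Var(ȳ) = 0.80089650·536.6/5952 = 0.07220448.
Var(Ŷ) = 29894² · 0.07220448 = 6.4525623 × 10^7.
SE(Ŷ) = √(6.4525623 × 10^7) = 8033.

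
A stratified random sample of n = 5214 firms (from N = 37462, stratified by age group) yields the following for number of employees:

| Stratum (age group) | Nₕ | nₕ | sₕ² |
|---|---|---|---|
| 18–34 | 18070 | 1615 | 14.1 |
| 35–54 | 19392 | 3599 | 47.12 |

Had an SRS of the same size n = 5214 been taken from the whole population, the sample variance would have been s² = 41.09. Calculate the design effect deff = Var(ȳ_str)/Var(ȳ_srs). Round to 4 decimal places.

0.6938

Var(ȳ_str) = Σ Wₕ²(1−fₕ)sₕ²/nₕ with Wₕ = Nₕ/37462:
  18–34: (18070/37462)²·(1−1615/18070)·14.1/1615 = 0.0018497827
  35–54: (19392/37462)²·(1−3599/19392)·47.12/3599 = 0.0028571218
  → Var(ȳ_str) = 0.0047069045.
Var(ȳ_srs) = (1 − 5214/37462)·41.09/5214 = 0.006783861.
deff = 0.0047069045 / 0.006783861 = 0.6938.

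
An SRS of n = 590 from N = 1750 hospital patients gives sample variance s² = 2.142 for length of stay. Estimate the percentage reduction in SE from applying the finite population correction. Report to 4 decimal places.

18.5840

f = n/N = 590/1750 = 0.33714286.
SE_no-fpc = √(s²/n) = 0.060253701; SE_fpc = √((1−f)s²/n) = 0.049056177.
Ratio = √(1−f) = 0.81416039. Reduction = 100·(1 − 0.81416039) = 18.5840%.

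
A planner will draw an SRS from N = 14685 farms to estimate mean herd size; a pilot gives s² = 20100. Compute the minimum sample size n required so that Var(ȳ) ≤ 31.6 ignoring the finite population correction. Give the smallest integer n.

Without fpc, n₀ = s²/D = 20100/31.6 = 636.0759.
Rounding up, n = 637.

637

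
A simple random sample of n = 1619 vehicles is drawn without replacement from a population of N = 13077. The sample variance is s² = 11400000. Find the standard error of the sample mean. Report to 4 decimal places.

Under SRS without replacement, Var(ȳ) = (1 − f)·s²/n with f = n/N = 1619/13077 = 0.12380515.
Var(ȳ) = (1 − 0.12380515)·11400000/1619 = 0.87619485·7041.3836 = 6169.624.
SE(ȳ) = √(6169.624) = 78.5470.

78.5470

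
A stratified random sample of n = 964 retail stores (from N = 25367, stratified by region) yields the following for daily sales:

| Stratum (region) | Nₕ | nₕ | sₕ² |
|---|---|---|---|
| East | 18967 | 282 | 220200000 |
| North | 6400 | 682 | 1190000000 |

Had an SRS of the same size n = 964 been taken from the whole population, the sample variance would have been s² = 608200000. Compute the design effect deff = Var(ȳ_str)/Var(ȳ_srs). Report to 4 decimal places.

0.8721

Var(ȳ_str) = Σ Wₕ²(1−fₕ)sₕ²/nₕ with Wₕ = Nₕ/25367:
  East: (18967/25367)²·(1−282/18967)·220200000/282 = 430052.76
  North: (6400/25367)²·(1−682/6400)·1190000000/682 = 99231.257
  → Var(ȳ_str) = 529284.02.
Var(ȳ_srs) = (1 − 964/25367)·608200000/964 = 606936.83.
deff = 529284.02 / 606936.83 = 0.8721.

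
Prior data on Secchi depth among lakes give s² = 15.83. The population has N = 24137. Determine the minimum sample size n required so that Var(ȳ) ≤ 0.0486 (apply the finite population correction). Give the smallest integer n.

322

Without fpc, n₀ = s²/D = 15.83/0.0486 = 325.7202.
With fpc, (1 − n/N)·s²/n ≤ D requires n ≥ n₀/(1 + n₀/N) = 325.7202/(1 + 325.7202/24137) = 321.3832.
Rounding up, n = 322.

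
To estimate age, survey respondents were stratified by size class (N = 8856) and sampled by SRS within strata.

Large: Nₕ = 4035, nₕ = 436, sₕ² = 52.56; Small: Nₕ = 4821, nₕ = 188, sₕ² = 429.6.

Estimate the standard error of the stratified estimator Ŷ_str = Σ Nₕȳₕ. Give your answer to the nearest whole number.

7266

Var(Ŷ_str) = Σₕ Nₕ²(1 − fₕ)sₕ²/nₕ.
Large: 4035²·(1 − 436/4035)·52.56/436 = 1.7506295 × 10^6.
Small: 4821²·(1 − 188/4821)·429.6/188 = 5.1039435 × 10^7.
Sum = 5.2790065 × 10^7.
SE = √(5.2790065 × 10^7) = 7266.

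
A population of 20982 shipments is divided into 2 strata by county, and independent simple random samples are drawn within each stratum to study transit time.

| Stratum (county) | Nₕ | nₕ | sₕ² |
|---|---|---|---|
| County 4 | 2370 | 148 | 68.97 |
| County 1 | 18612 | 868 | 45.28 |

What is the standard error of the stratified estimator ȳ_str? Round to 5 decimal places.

0.21144

Var(ȳ_str) = Σₕ Wₕ²(1 − fₕ)sₕ²/nₕ with Wₕ = Nₕ/N, N = 20982.
County 4: Wₕ = 0.11295396; term = 0.11295396²·(1 − 0.06244726)·68.97/148 = 0.0055743874.
County 1: Wₕ = 0.88704604; term = 0.88704604²·(1 − 0.04663658)·45.28/868 = 0.039132492.
Sum = 0.044706879.
SE = √(0.044706879) = 0.21144.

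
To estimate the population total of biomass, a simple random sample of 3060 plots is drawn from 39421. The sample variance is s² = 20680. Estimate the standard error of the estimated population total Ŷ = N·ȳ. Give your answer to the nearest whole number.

Var(Ŷ) = N²·Var(ȳ) = N²·(1 − n/N)·s²/n.
f = 3060/39421 = 0.07762360; Var(ȳ) = 0.92237640·20680/3060 = 6.2335764.
Var(Ŷ) = 39421² · 6.2335764 = 9.6870727 × 10^9.
SE(Ŷ) = √(9.6870727 × 10^9) = 98423.

98423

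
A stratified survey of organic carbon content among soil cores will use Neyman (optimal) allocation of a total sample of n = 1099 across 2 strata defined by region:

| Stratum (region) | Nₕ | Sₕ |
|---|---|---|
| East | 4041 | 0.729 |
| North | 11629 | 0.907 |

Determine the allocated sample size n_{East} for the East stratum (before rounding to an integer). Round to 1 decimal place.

239.9

Neyman allocation: nₕ = n·NₕSₕ / Σⱼ NⱼSⱼ.
Σ NⱼSⱼ = 4041·0.729 + 11629·0.907 = 13493.392.
n_{East} = 1099·4041·0.729 / 13493.392 = 239.9.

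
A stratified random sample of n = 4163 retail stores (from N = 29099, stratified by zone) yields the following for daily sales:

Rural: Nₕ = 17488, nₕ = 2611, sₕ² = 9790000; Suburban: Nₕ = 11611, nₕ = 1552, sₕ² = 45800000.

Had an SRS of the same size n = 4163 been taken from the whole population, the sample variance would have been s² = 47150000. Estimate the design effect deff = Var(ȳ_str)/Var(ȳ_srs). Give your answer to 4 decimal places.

0.5381

Var(ȳ_str) = Σ Wₕ²(1−fₕ)sₕ²/nₕ with Wₕ = Nₕ/29099:
  Rural: (17488/29099)²·(1−2611/17488)·9790000/2611 = 1152.0603
  Suburban: (11611/29099)²·(1−1552/11611)·45800000/1552 = 4070.4466
  → Var(ȳ_str) = 5222.5069.
Var(ȳ_srs) = (1 − 4163/29099)·47150000/4163 = 9705.6363.
deff = 5222.5069 / 9705.6363 = 0.5381.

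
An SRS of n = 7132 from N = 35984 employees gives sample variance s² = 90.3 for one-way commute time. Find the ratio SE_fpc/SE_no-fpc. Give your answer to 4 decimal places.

0.8954

f = n/N = 7132/35984 = 0.19819920.
SE_no-fpc = √(s²/n) = 0.1125222; SE_fpc = √((1−f)s²/n) = 0.10075612.
Ratio = √(1−f) = 0.89543330.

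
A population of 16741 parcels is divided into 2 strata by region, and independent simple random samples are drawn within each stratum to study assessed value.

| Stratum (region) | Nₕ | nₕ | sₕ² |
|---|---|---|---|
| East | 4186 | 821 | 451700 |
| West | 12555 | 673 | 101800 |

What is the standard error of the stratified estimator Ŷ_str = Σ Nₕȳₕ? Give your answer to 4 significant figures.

Var(Ŷ_str) = Σₕ Nₕ²(1 − fₕ)sₕ²/nₕ.
East: 4186²·(1 − 821/4186)·451700/821 = 7.749813 × 10^9.
West: 12555²·(1 − 673/12555)·101800/673 = 2.2565189 × 10^10.
Sum = 3.0315002 × 10^10.
SE = √(3.0315002 × 10^10) = 174100.

174100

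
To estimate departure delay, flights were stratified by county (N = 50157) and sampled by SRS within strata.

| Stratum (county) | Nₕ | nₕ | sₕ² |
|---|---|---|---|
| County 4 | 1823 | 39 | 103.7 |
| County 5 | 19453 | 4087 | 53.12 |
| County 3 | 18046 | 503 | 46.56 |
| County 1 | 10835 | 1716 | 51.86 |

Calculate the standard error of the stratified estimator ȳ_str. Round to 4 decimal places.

0.1335

Var(ȳ_str) = Σₕ Wₕ²(1 − fₕ)sₕ²/nₕ with Wₕ = Nₕ/N, N = 50157.
County 4: Wₕ = 0.03634587; term = 0.03634587²·(1 − 0.02139331)·103.7/39 = 0.0034374197.
County 5: Wₕ = 0.38784218; term = 0.38784218²·(1 − 0.21009613)·53.12/4087 = 0.0015443216.
County 3: Wₕ = 0.35979026; term = 0.35979026²·(1 − 0.02787321)·46.56/503 = 0.011648411.
County 1: Wₕ = 0.21602169; term = 0.21602169²·(1 − 0.15837563)·51.86/1716 = 0.0011869386.
Sum = 0.017817091.
SE = √(0.017817091) = 0.1335.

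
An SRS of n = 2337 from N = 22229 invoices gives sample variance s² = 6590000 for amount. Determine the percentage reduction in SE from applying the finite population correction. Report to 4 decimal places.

5.4026

f = n/N = 2337/22229 = 0.10513293.
SE_no-fpc = √(s²/n) = 53.102302; SE_fpc = √((1−f)s²/n) = 50.233405.
Ratio = √(1−f) = 0.94597414. Reduction = 100·(1 − 0.94597414) = 5.4026%.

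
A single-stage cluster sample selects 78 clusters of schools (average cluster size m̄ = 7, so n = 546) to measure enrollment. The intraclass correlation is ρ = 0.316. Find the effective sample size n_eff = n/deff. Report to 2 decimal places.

deff = 1 + (7 − 1)·0.316 = 1 + 1.896 = 2.896.
n_eff = 546 / 2.896 = 188.54.

188.54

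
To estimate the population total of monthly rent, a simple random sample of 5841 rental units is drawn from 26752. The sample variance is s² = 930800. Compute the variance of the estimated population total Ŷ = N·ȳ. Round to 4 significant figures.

8.915 × 10^10

Var(Ŷ) = N²·Var(ȳ) = N²·(1 − n/N)·s²/n.
f = 5841/26752 = 0.21833882; Var(ȳ) = 0.78166118·930800/5841 = 124.56261.
Var(Ŷ) = 26752² · 124.56261 = 8.9145661 × 10^10.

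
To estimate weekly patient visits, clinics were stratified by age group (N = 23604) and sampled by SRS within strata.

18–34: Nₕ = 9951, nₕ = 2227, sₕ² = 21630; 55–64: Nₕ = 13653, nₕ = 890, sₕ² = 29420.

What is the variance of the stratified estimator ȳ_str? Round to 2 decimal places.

Var(ȳ_str) = Σₕ Wₕ²(1 − fₕ)sₕ²/nₕ with Wₕ = Nₕ/N, N = 23604.
18–34: Wₕ = 0.42158109; term = 0.42158109²·(1 − 0.22379660)·21630/2227 = 1.3399052.
55–64: Wₕ = 0.57841891; term = 0.57841891²·(1 − 0.06518714)·29420/890 = 10.338614.
Sum = 11.678519.

11.68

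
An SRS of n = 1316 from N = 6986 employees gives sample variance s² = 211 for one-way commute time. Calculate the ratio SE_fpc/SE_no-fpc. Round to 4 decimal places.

0.9009

f = n/N = 1316/6986 = 0.18837675.
SE_no-fpc = √(s²/n) = 0.40041772; SE_fpc = √((1−f)s²/n) = 0.36073686.
Ratio = √(1−f) = 0.90090135.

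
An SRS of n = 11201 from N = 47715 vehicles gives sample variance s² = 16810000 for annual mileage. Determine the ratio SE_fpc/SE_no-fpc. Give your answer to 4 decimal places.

f = n/N = 11201/47715 = 0.23474798.
SE_no-fpc = √(s²/n) = 38.739629; SE_fpc = √((1−f)s²/n) = 33.888918.
Ratio = √(1−f) = 0.87478684.

0.8748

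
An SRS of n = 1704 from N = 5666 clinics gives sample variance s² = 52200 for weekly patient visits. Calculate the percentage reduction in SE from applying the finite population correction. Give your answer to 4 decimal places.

16.3783

f = n/N = 1704/5666 = 0.30074126.
SE_no-fpc = √(s²/n) = 5.5347812; SE_fpc = √((1−f)s²/n) = 4.6282777.
Ratio = √(1−f) = 0.83621692. Reduction = 100·(1 − 0.83621692) = 16.3783%.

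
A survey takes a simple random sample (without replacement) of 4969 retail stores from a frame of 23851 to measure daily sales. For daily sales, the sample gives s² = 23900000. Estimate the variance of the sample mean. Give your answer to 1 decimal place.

Under SRS without replacement, Var(ȳ) = (1 − f)·s²/n with f = n/N = 4969/23851 = 0.20833508.
Var(ȳ) = (1 − 0.20833508)·23900000/4969 = 0.79166492·4809.8209 = 3807.7665.

3807.8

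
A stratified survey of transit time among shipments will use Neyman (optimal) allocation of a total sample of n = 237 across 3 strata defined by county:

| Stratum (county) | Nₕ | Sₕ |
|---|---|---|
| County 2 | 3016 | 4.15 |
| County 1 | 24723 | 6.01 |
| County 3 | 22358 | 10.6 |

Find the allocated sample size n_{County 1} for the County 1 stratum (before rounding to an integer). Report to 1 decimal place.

88.5

Neyman allocation: nₕ = n·NₕSₕ / Σⱼ NⱼSⱼ.
Σ NⱼSⱼ = 3016·4.15 + 24723·6.01 + 22358·10.6 = 398096.43.
n_{County 1} = 237·24723·6.01 / 398096.43 = 88.5.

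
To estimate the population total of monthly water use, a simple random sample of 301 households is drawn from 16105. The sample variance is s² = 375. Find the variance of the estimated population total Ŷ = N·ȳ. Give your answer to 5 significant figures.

Var(Ŷ) = N²·Var(ȳ) = N²·(1 − n/N)·s²/n.
f = 301/16105 = 0.01868985; Var(ȳ) = 0.98131015·375/301 = 1.2225625.
Var(Ŷ) = 16105² · 1.2225625 = 3.1709729 × 10^8.

3.1710 × 10^8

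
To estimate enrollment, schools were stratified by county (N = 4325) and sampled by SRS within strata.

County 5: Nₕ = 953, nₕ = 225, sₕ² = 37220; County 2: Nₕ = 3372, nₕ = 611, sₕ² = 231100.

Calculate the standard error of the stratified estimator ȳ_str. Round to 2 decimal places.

Var(ȳ_str) = Σₕ Wₕ²(1 − fₕ)sₕ²/nₕ with Wₕ = Nₕ/N, N = 4325.
County 5: Wₕ = 0.22034682; term = 0.22034682²·(1 − 0.23609654)·37220/225 = 6.1354427.
County 2: Wₕ = 0.77965318; term = 0.77965318²·(1 − 0.18119810)·231100/611 = 188.25238.
Sum = 194.38782.
SE = √(194.38782) = 13.94.

13.94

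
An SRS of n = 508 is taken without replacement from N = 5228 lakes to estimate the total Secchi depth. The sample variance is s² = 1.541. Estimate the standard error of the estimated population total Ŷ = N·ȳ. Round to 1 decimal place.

273.6

Var(Ŷ) = N²·Var(ȳ) = N²·(1 − n/N)·s²/n.
f = 508/5228 = 0.09716909; Var(ȳ) = 0.90283091·1.541/508 = 0.0027387056.
Var(Ŷ) = 5228² · 0.0027387056 = 74854.258.
SE(Ŷ) = √(74854.258) = 273.6.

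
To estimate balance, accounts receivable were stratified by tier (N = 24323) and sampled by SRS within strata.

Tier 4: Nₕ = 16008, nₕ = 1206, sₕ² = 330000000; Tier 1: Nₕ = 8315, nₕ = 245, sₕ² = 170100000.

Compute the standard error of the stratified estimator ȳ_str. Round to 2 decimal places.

Var(ȳ_str) = Σₕ Wₕ²(1 − fₕ)sₕ²/nₕ with Wₕ = Nₕ/N, N = 24323.
Tier 4: Wₕ = 0.65814250; term = 0.65814250²·(1 − 0.07533733)·330000000/1206 = 109594.77.
Tier 1: Wₕ = 0.34185750; term = 0.34185750²·(1 − 0.02946482)·170100000/245 = 78748.037.
Sum = 188342.81.
SE = √(188342.81) = 433.98.

433.98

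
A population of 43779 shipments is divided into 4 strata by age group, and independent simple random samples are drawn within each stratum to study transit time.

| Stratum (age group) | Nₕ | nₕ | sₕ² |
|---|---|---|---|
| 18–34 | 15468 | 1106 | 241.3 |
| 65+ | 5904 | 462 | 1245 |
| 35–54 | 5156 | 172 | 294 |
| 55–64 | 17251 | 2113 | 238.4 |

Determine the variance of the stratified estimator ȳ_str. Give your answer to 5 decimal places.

0.10875

Var(ȳ_str) = Σₕ Wₕ²(1 − fₕ)sₕ²/nₕ with Wₕ = Nₕ/N, N = 43779.
18–34: Wₕ = 0.35332008; term = 0.35332008²·(1 − 0.07150246)·241.3/1106 = 0.025288298.
65+: Wₕ = 0.13485918; term = 0.13485918²·(1 − 0.07825203)·1245/462 = 0.045175252.
35–54: Wₕ = 0.11777336; term = 0.11777336²·(1 − 0.03335919)·294/172 = 0.022918076.
55–64: Wₕ = 0.39404737; term = 0.39404737²·(1 − 0.12248565)·238.4/2113 = 0.015372973.
Sum = 0.1087546.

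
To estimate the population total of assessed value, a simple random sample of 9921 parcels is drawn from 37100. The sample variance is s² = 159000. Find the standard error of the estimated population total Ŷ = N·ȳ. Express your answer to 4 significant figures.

127100

Var(Ŷ) = N²·Var(ȳ) = N²·(1 − n/N)·s²/n.
f = 9921/37100 = 0.26741240; Var(ȳ) = 0.73258760·159000/9921 = 11.740896.
Var(Ŷ) = 37100² · 11.740896 = 1.6160287 × 10^10.
SE(Ŷ) = √(1.6160287 × 10^10) = 127100.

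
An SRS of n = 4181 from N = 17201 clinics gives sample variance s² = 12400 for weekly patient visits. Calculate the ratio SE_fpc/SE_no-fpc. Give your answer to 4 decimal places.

f = n/N = 4181/17201 = 0.24306726.
SE_no-fpc = √(s²/n) = 1.7221491; SE_fpc = √((1−f)s²/n) = 1.4983022.
Ratio = √(1−f) = 0.87001881.

0.8700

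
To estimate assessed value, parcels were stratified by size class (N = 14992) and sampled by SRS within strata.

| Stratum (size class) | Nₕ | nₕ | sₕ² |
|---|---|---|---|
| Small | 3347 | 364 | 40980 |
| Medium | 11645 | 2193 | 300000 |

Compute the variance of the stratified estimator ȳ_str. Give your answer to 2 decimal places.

71.99

Var(ȳ_str) = Σₕ Wₕ²(1 − fₕ)sₕ²/nₕ with Wₕ = Nₕ/N, N = 14992.
Small: Wₕ = 0.22325240; term = 0.22325240²·(1 − 0.10875411)·40980/364 = 5.0010407.
Medium: Wₕ = 0.77674760; term = 0.77674760²·(1 − 0.18832117)·300000/2193 = 66.992577.
Sum = 71.993618.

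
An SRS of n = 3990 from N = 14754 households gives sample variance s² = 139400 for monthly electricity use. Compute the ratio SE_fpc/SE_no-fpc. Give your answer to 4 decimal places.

f = n/N = 3990/14754 = 0.27043514.
SE_no-fpc = √(s²/n) = 5.910782; SE_fpc = √((1−f)s²/n) = 5.0486689.
Ratio = √(1−f) = 0.85414569.

0.8541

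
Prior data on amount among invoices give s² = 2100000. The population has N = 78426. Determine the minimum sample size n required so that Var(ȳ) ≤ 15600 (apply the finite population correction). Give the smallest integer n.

135

Without fpc, n₀ = s²/D = 2100000/15600 = 134.6154.
With fpc, (1 − n/N)·s²/n ≤ D requires n ≥ n₀/(1 + n₀/N) = 134.6154/(1 + 134.6154/78426) = 134.3847.
Rounding up, n = 135.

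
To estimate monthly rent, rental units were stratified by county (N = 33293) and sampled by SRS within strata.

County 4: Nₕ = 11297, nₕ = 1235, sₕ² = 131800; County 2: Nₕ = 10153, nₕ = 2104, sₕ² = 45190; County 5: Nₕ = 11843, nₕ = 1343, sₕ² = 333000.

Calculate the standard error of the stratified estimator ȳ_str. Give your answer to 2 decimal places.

Var(ȳ_str) = Σₕ Wₕ²(1 − fₕ)sₕ²/nₕ with Wₕ = Nₕ/N, N = 33293.
County 4: Wₕ = 0.33932058; term = 0.33932058²·(1 − 0.10932106)·131800/1235 = 10.944352.
County 2: Wₕ = 0.30495900; term = 0.30495900²·(1 − 0.20722939)·45190/2104 = 1.5835328.
County 5: Wₕ = 0.35572042; term = 0.35572042²·(1 − 0.11340032)·333000/1343 = 27.817198.
Sum = 40.345083.
SE = √(40.345083) = 6.35.

6.35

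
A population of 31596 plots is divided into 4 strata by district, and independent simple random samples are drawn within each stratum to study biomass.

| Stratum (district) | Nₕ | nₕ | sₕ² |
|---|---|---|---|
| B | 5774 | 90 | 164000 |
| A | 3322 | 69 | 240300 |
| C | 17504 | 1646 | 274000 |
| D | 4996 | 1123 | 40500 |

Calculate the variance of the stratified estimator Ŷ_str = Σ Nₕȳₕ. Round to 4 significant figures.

1.443 × 10^11

Var(Ŷ_str) = Σₕ Nₕ²(1 − fₕ)sₕ²/nₕ.
B: 5774²·(1 − 90/5774)·164000/90 = 5.9804269 × 10^10.
A: 3322²·(1 − 69/3322)·240300/69 = 3.7634692 × 10^10.
C: 17504²·(1 − 1646/17504)·274000/1646 = 4.6206859 × 10^10.
D: 4996²·(1 − 1123/4996)·40500/1123 = 6.9782286 × 10^8.
Sum = 1.4434364 × 10^11.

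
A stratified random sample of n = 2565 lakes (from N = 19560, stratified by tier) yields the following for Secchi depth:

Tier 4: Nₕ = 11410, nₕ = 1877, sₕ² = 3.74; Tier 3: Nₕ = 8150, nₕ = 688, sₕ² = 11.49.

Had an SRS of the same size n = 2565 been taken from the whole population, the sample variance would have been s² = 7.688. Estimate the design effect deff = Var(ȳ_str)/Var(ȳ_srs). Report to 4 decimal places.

1.2369

Var(ȳ_str) = Σ Wₕ²(1−fₕ)sₕ²/nₕ with Wₕ = Nₕ/19560:
  Tier 4: (11410/19560)²·(1−1877/11410)·3.74/1877 = 5.6648037 × 10^-4
  Tier 3: (8150/19560)²·(1−688/8150)·11.49/688 = 0.0026546468
  → Var(ȳ_str) = 0.0032211272.
Var(ȳ_srs) = (1 − 2565/19560)·7.688/2565 = 0.0026042239.
deff = 0.0032211272 / 0.0026042239 = 1.2369.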